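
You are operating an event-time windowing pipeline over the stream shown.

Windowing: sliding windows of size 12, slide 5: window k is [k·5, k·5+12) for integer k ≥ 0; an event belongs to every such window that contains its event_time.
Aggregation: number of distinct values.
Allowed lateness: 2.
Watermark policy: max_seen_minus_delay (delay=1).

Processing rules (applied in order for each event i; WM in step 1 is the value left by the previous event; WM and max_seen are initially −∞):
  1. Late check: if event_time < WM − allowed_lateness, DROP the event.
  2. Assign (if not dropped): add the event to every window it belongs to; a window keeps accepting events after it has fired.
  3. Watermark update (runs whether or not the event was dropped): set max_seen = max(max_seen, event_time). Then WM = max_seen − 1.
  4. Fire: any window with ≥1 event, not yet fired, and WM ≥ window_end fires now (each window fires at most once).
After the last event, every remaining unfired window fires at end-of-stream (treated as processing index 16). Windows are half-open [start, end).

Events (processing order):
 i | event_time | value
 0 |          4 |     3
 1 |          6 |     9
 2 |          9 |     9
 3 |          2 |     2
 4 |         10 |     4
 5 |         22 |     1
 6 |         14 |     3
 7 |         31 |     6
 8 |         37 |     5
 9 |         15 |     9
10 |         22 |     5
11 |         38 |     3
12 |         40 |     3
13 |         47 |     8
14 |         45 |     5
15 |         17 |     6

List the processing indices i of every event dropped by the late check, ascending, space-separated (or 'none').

i=0 t=4 v=3: → [0,12); WM=3
i=1 t=6 v=9: → [5,17),[0,12); WM=5
i=2 t=9 v=9: → [5,17),[0,12); WM=8
i=3 t=2 v=2: DROP (t<8-2); WM=8
i=4 t=10 v=4: → [10,22),[5,17),[0,12); WM=9
i=5 t=22 v=1: → [20,32),[15,27); WM=21; [0,12) fires=3 [5,17) fires=2
i=6 t=14 v=3: DROP (t<21-2); WM=21
i=7 t=31 v=6: → [30,42),[25,37),[20,32); WM=30; [10,22) fires=1 [15,27) fires=1
i=8 t=37 v=5: → [35,47),[30,42); WM=36; [20,32) fires=2
i=9 t=15 v=9: DROP (t<36-2); WM=36
i=10 t=22 v=5: DROP (t<36-2); WM=36
i=11 t=38 v=3: → [35,47),[30,42); WM=37; [25,37) fires=1
i=12 t=40 v=3: → [40,52),[35,47),[30,42); WM=39
i=13 t=47 v=8: → [45,57),[40,52); WM=46; [30,42) fires=3
i=14 t=45 v=5: → [45,57),[40,52),[35,47); WM=46
i=15 t=17 v=6: DROP (t<46-2); WM=46

3 6 9 10 15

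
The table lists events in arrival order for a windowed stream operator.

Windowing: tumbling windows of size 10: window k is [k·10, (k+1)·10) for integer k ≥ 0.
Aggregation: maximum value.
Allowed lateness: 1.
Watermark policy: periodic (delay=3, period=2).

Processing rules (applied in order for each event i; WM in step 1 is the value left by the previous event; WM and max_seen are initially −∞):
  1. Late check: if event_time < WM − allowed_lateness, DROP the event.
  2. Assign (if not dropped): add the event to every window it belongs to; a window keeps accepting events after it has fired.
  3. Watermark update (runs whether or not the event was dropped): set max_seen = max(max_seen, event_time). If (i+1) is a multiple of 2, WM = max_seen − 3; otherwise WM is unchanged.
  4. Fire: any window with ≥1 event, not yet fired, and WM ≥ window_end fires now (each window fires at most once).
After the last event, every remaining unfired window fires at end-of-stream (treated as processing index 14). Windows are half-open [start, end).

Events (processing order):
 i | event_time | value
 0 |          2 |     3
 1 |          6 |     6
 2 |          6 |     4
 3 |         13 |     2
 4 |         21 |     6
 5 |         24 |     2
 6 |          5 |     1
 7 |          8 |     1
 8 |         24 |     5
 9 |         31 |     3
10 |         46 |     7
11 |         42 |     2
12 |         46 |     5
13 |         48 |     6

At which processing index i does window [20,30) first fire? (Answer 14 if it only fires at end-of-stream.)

i=0 t=2 v=3: → [0,10); WM=−∞
i=1 t=6 v=6: → [0,10); WM=3
i=2 t=6 v=4: → [0,10); WM=3
i=3 t=13 v=2: → [10,20); WM=10; [0,10) fires=6
i=4 t=21 v=6: → [20,30); WM=10
i=5 t=24 v=2: → [20,30); WM=21; [10,20) fires=2
i=6 t=5 v=1: DROP (t<21-1); WM=21
i=7 t=8 v=1: DROP (t<21-1); WM=21
i=8 t=24 v=5: → [20,30); WM=21
i=9 t=31 v=3: → [30,40); WM=28
i=10 t=46 v=7: → [40,50); WM=28
i=11 t=42 v=2: → [40,50); WM=43; [20,30) fires=6 [30,40) fires=3
i=12 t=46 v=5: → [40,50); WM=43
i=13 t=48 v=6: → [40,50); WM=45

11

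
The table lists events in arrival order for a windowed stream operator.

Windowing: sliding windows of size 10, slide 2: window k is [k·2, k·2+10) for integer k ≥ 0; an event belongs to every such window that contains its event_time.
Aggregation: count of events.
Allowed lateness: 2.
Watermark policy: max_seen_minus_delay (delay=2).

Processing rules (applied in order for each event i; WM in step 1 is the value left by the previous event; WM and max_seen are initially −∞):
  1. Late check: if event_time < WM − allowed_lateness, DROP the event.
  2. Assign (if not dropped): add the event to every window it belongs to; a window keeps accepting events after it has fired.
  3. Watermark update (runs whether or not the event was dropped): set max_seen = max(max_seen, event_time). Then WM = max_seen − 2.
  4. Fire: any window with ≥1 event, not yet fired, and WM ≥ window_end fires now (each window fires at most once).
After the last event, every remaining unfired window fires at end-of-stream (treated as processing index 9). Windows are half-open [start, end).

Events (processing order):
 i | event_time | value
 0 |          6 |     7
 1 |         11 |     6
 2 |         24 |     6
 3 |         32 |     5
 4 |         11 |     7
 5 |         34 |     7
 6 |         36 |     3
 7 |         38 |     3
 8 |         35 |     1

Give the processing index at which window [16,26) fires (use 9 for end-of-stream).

3

i=0 t=6 v=7: → [6,16),[4,14),[2,12),[0,10); WM=4
i=1 t=11 v=6: → [10,20),[8,18),[6,16),[4,14),[2,12); WM=9
i=2 t=24 v=6: → [24,34),[22,32),[20,30),[18,28),[16,26); WM=22; [0,10) fires=1 [2,12) fires=2 [4,14) fires=2 [6,16) fires=2 [8,18) fires=1 [10,20) fires=1
i=3 t=32 v=5: → [32,42),[30,40),[28,38),[26,36),[24,34); WM=30; [16,26) fires=1 [18,28) fires=1 [20,30) fires=1
i=4 t=11 v=7: DROP (t<30-2); WM=30
i=5 t=34 v=7: → [34,44),[32,42),[30,40),[28,38),[26,36); WM=32; [22,32) fires=1
i=6 t=36 v=3: → [36,46),[34,44),[32,42),[30,40),[28,38); WM=34; [24,34) fires=2
i=7 t=38 v=3: → [38,48),[36,46),[34,44),[32,42),[30,40); WM=36; [26,36) fires=2
i=8 t=35 v=1: → [34,44),[32,42),[30,40),[28,38),[26,36); WM=36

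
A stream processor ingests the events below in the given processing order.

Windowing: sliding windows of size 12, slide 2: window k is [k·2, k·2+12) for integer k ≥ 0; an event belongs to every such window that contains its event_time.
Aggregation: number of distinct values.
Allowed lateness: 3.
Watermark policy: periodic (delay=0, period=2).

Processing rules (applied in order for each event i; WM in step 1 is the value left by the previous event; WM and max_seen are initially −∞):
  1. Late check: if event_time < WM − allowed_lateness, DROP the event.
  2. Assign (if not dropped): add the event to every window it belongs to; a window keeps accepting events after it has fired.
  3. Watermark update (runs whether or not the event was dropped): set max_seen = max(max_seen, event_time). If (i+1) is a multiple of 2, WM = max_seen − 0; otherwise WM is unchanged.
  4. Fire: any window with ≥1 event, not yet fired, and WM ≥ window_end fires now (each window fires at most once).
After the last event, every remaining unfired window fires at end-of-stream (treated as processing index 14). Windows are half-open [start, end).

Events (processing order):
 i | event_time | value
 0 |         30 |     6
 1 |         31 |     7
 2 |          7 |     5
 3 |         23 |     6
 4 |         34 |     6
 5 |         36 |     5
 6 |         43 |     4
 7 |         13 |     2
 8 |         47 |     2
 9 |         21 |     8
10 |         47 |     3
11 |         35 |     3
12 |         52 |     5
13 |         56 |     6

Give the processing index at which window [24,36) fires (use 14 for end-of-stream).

i=0 t=30 v=6: → [30,42),[28,40),[26,38),[24,36),[22,34),[20,32); WM=−∞
i=1 t=31 v=7: → [30,42),[28,40),[26,38),[24,36),[22,34),[20,32); WM=31
i=2 t=7 v=5: DROP (t<31-3); WM=31
i=3 t=23 v=6: DROP (t<31-3); WM=31
i=4 t=34 v=6: → [34,46),[32,44),[30,42),[28,40),[26,38),[24,36); WM=31
i=5 t=36 v=5: → [36,48),[34,46),[32,44),[30,42),[28,40),[26,38); WM=36; [20,32) fires=2 [22,34) fires=2 [24,36) fires=2
i=6 t=43 v=4: → [42,54),[40,52),[38,50),[36,48),[34,46),[32,44); WM=36
i=7 t=13 v=2: DROP (t<36-3); WM=43; [26,38) fires=3 [28,40) fires=3 [30,42) fires=3
i=8 t=47 v=2: → [46,58),[44,56),[42,54),[40,52),[38,50),[36,48); WM=43
i=9 t=21 v=8: DROP (t<43-3); WM=47; [32,44) fires=3 [34,46) fires=3
i=10 t=47 v=3: → [46,58),[44,56),[42,54),[40,52),[38,50),[36,48); WM=47
i=11 t=35 v=3: DROP (t<47-3); WM=47
i=12 t=52 v=5: → [52,64),[50,62),[48,60),[46,58),[44,56),[42,54); WM=47
i=13 t=56 v=6: → [56,68),[54,66),[52,64),[50,62),[48,60),[46,58); WM=56; [36,48) fires=4 [38,50) fires=3 [40,52) fires=3 [42,54) fires=4 [44,56) fires=3

5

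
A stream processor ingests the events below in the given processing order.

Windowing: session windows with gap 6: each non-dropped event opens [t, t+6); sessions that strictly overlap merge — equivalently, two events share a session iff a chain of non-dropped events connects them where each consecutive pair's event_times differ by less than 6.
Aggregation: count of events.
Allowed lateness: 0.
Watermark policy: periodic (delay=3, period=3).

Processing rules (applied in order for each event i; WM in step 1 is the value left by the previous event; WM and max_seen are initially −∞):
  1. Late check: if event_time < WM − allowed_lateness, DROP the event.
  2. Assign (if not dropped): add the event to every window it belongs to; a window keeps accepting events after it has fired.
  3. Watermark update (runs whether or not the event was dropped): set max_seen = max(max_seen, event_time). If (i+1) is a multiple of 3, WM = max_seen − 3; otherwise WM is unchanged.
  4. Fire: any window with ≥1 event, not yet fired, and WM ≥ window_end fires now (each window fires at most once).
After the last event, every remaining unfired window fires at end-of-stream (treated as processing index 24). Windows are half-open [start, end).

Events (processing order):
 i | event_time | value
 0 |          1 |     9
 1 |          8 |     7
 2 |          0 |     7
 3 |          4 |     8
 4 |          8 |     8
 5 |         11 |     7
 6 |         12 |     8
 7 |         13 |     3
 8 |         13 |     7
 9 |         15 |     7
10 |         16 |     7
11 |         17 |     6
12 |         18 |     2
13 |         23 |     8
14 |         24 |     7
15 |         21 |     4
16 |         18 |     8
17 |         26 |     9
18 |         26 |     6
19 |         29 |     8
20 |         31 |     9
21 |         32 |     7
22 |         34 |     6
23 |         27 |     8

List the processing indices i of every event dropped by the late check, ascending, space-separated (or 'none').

i=0 t=1 v=9: → [1,7); WM=−∞
i=1 t=8 v=7: → [8,14); WM=−∞
i=2 t=0 v=7: → [0,7); WM=5
i=3 t=4 v=8: DROP (t<5-0); WM=5
i=4 t=8 v=8: → [8,14); WM=5
i=5 t=11 v=7: → [8,17); WM=8
i=6 t=12 v=8: → [8,18); WM=8
i=7 t=13 v=3: → [8,19); WM=8
i=8 t=13 v=7: → [8,19); WM=10
i=9 t=15 v=7: → [8,21); WM=10
i=10 t=16 v=7: → [8,22); WM=10
i=11 t=17 v=6: → [8,23); WM=14
i=12 t=18 v=2: → [8,24); WM=14
i=13 t=23 v=8: → [8,29); WM=14
i=14 t=24 v=7: → [8,30); WM=21
i=15 t=21 v=4: → [8,30); WM=21
i=16 t=18 v=8: DROP (t<21-0); WM=21
i=17 t=26 v=9: → [8,32); WM=23
i=18 t=26 v=6: → [8,32); WM=23
i=19 t=29 v=8: → [8,35); WM=23
i=20 t=31 v=9: → [8,37); WM=28
i=21 t=32 v=7: → [8,38); WM=28
i=22 t=34 v=6: → [8,40); WM=28
i=23 t=27 v=8: DROP (t<28-0); WM=31

3 16 23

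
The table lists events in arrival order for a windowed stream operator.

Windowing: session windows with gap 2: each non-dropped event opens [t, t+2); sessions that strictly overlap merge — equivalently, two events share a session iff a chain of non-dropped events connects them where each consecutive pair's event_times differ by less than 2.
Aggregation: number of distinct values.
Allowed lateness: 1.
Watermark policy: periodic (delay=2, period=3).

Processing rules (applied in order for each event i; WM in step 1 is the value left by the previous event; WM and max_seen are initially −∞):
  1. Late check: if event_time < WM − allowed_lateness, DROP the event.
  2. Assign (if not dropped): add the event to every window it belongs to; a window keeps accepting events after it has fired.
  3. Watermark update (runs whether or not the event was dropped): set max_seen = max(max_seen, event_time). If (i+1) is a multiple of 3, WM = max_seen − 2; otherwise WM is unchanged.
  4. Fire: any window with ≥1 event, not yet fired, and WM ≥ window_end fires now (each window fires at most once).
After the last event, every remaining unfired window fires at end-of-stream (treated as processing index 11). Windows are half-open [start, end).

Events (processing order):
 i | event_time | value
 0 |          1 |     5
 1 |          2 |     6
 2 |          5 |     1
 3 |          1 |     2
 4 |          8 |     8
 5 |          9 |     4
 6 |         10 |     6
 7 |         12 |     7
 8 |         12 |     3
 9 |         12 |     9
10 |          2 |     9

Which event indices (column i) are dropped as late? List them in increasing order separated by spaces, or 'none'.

i=0 t=1 v=5: → [1,3); WM=−∞
i=1 t=2 v=6: → [1,4); WM=−∞
i=2 t=5 v=1: → [5,7); WM=3
i=3 t=1 v=2: DROP (t<3-1); WM=3
i=4 t=8 v=8: → [8,10); WM=3
i=5 t=9 v=4: → [8,11); WM=7
i=6 t=10 v=6: → [8,12); WM=7
i=7 t=12 v=7: → [12,14); WM=7
i=8 t=12 v=3: → [12,14); WM=10
i=9 t=12 v=9: → [12,14); WM=10
i=10 t=2 v=9: DROP (t<10-1); WM=10

3 10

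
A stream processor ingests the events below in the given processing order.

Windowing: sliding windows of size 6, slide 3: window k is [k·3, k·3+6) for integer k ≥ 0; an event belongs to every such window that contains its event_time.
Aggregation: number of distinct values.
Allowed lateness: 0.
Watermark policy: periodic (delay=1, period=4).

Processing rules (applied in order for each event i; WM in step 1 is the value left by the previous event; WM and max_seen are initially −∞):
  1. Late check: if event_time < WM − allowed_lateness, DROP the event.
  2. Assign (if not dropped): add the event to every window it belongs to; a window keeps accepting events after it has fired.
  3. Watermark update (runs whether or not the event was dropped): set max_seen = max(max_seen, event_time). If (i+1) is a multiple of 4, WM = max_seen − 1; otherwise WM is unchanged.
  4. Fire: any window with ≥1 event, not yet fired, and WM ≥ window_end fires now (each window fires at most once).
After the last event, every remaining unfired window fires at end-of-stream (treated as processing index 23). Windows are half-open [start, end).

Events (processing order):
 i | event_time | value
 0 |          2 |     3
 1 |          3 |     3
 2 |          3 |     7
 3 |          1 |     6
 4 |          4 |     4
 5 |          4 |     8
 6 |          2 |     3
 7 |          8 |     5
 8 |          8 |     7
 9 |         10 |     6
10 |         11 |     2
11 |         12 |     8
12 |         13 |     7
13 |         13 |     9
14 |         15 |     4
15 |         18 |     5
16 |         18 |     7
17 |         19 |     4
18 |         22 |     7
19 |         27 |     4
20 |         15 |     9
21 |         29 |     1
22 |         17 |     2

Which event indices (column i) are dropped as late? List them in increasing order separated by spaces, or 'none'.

20 22

i=0 t=2 v=3: → [0,6); WM=−∞
i=1 t=3 v=3: → [3,9),[0,6); WM=−∞
i=2 t=3 v=7: → [3,9),[0,6); WM=−∞
i=3 t=1 v=6: → [0,6); WM=2
i=4 t=4 v=4: → [3,9),[0,6); WM=2
i=5 t=4 v=8: → [3,9),[0,6); WM=2
i=6 t=2 v=3: → [0,6); WM=2
i=7 t=8 v=5: → [6,12),[3,9); WM=7; [0,6) fires=5
i=8 t=8 v=7: → [6,12),[3,9); WM=7
i=9 t=10 v=6: → [9,15),[6,12); WM=7
i=10 t=11 v=2: → [9,15),[6,12); WM=7
i=11 t=12 v=8: → [12,18),[9,15); WM=11; [3,9) fires=5
i=12 t=13 v=7: → [12,18),[9,15); WM=11
i=13 t=13 v=9: → [12,18),[9,15); WM=11
i=14 t=15 v=4: → [15,21),[12,18); WM=11
i=15 t=18 v=5: → [18,24),[15,21); WM=17; [6,12) fires=4 [9,15) fires=5
i=16 t=18 v=7: → [18,24),[15,21); WM=17
i=17 t=19 v=4: → [18,24),[15,21); WM=17
i=18 t=22 v=7: → [21,27),[18,24); WM=17
i=19 t=27 v=4: → [27,33),[24,30); WM=26; [12,18) fires=4 [15,21) fires=3 [18,24) fires=3
i=20 t=15 v=9: DROP (t<26-0); WM=26
i=21 t=29 v=1: → [27,33),[24,30); WM=26
i=22 t=17 v=2: DROP (t<26-0); WM=26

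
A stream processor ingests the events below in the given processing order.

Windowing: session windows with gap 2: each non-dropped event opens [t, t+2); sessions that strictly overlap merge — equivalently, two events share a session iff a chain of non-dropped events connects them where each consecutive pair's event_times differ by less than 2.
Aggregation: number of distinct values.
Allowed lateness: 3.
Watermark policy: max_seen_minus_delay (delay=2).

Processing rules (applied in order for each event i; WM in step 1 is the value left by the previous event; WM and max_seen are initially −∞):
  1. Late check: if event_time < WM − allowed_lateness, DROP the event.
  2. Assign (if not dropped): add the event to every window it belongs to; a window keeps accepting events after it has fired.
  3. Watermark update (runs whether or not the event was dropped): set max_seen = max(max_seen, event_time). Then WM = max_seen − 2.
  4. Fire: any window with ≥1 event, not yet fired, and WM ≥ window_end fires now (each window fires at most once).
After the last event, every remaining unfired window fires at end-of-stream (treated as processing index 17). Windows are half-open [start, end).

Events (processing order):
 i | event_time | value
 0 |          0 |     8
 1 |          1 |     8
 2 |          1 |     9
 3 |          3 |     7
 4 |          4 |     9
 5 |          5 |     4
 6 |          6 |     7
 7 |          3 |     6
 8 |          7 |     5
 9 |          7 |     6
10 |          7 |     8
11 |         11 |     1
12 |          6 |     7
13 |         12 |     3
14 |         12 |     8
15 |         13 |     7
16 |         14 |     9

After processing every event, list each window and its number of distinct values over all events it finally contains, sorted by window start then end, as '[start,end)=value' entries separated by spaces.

i=0 t=0 v=8: → [0,2); WM=-2
i=1 t=1 v=8: → [0,3); WM=-1
i=2 t=1 v=9: → [0,3); WM=-1
i=3 t=3 v=7: → [3,5); WM=1
i=4 t=4 v=9: → [3,6); WM=2
i=5 t=5 v=4: → [3,7); WM=3
i=6 t=6 v=7: → [3,8); WM=4
i=7 t=3 v=6: → [3,8); WM=4
i=8 t=7 v=5: → [3,9); WM=5
i=9 t=7 v=6: → [3,9); WM=5
i=10 t=7 v=8: → [3,9); WM=5
i=11 t=11 v=1: → [11,13); WM=9
i=12 t=6 v=7: → [3,9); WM=9
i=13 t=12 v=3: → [11,14); WM=10
i=14 t=12 v=8: → [11,14); WM=10
i=15 t=13 v=7: → [11,15); WM=11
i=16 t=14 v=9: → [11,16); WM=12

[0,3)=2 [3,9)=6 [11,16)=5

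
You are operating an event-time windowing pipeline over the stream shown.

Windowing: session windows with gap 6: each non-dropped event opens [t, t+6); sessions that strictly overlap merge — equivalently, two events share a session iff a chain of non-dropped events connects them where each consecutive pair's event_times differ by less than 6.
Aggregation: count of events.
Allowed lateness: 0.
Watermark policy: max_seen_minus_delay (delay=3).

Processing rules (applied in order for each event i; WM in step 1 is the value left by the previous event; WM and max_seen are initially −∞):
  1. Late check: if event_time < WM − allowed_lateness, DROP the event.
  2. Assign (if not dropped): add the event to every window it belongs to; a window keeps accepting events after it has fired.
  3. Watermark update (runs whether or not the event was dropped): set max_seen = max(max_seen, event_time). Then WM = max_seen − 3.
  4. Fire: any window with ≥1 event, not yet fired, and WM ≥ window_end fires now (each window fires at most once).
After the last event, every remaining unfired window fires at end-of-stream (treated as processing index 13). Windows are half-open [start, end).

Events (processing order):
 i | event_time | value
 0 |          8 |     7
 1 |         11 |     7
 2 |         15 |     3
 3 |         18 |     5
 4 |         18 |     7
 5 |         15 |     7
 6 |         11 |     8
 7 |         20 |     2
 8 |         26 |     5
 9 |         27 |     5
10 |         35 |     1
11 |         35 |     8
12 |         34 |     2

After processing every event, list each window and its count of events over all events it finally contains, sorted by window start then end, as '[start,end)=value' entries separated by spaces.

i=0 t=8 v=7: → [8,14); WM=5
i=1 t=11 v=7: → [8,17); WM=8
i=2 t=15 v=3: → [8,21); WM=12
i=3 t=18 v=5: → [8,24); WM=15
i=4 t=18 v=7: → [8,24); WM=15
i=5 t=15 v=7: → [8,24); WM=15
i=6 t=11 v=8: DROP (t<15-0); WM=15
i=7 t=20 v=2: → [8,26); WM=17
i=8 t=26 v=5: → [26,32); WM=23
i=9 t=27 v=5: → [26,33); WM=24
i=10 t=35 v=1: → [35,41); WM=32
i=11 t=35 v=8: → [35,41); WM=32
i=12 t=34 v=2: → [34,41); WM=32

[8,26)=7 [26,33)=2 [34,41)=3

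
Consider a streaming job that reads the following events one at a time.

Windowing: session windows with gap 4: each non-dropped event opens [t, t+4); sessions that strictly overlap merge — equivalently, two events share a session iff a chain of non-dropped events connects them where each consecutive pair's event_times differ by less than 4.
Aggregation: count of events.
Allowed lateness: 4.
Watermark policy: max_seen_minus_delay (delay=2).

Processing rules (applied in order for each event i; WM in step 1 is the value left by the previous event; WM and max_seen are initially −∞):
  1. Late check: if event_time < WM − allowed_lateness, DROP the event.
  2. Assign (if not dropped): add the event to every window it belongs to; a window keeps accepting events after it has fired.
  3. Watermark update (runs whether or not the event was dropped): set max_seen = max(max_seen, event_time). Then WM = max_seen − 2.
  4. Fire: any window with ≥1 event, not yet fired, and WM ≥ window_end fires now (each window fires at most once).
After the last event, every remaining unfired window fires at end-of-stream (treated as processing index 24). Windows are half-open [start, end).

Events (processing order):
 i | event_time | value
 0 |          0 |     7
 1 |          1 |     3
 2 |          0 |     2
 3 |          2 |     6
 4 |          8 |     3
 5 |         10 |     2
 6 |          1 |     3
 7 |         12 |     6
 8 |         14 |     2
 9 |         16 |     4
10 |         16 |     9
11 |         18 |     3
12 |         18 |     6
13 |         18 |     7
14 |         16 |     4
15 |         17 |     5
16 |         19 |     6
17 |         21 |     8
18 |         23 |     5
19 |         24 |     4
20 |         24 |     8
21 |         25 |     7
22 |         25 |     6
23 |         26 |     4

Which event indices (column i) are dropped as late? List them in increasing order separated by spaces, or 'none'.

6

i=0 t=0 v=7: → [0,4); WM=-2
i=1 t=1 v=3: → [0,5); WM=-1
i=2 t=0 v=2: → [0,5); WM=-1
i=3 t=2 v=6: → [0,6); WM=0
i=4 t=8 v=3: → [8,12); WM=6
i=5 t=10 v=2: → [8,14); WM=8
i=6 t=1 v=3: DROP (t<8-4); WM=8
i=7 t=12 v=6: → [8,16); WM=10
i=8 t=14 v=2: → [8,18); WM=12
i=9 t=16 v=4: → [8,20); WM=14
i=10 t=16 v=9: → [8,20); WM=14
i=11 t=18 v=3: → [8,22); WM=16
i=12 t=18 v=6: → [8,22); WM=16
i=13 t=18 v=7: → [8,22); WM=16
i=14 t=16 v=4: → [8,22); WM=16
i=15 t=17 v=5: → [8,22); WM=16
i=16 t=19 v=6: → [8,23); WM=17
i=17 t=21 v=8: → [8,25); WM=19
i=18 t=23 v=5: → [8,27); WM=21
i=19 t=24 v=4: → [8,28); WM=22
i=20 t=24 v=8: → [8,28); WM=22
i=21 t=25 v=7: → [8,29); WM=23
i=22 t=25 v=6: → [8,29); WM=23
i=23 t=26 v=4: → [8,30); WM=24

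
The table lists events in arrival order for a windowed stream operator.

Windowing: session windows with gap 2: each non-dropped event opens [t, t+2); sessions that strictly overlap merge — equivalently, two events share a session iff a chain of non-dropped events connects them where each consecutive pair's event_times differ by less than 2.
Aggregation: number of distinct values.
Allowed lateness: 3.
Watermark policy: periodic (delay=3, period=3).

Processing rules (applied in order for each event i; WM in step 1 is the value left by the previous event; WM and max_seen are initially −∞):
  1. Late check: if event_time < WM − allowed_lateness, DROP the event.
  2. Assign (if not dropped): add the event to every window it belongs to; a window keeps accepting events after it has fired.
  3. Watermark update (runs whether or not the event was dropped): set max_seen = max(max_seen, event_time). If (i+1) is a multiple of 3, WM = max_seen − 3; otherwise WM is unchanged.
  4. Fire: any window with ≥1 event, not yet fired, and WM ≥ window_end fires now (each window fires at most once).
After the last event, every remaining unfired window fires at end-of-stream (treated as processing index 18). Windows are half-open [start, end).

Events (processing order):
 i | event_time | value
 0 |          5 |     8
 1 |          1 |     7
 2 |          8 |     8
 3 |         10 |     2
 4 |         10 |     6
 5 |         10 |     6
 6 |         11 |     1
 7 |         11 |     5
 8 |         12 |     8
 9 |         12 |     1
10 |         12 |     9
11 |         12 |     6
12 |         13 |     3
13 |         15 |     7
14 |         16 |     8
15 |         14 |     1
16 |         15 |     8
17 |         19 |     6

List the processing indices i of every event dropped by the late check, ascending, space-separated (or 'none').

none

i=0 t=5 v=8: → [5,7); WM=−∞
i=1 t=1 v=7: → [1,3); WM=−∞
i=2 t=8 v=8: → [8,10); WM=5
i=3 t=10 v=2: → [10,12); WM=5
i=4 t=10 v=6: → [10,12); WM=5
i=5 t=10 v=6: → [10,12); WM=7
i=6 t=11 v=1: → [10,13); WM=7
i=7 t=11 v=5: → [10,13); WM=7
i=8 t=12 v=8: → [10,14); WM=9
i=9 t=12 v=1: → [10,14); WM=9
i=10 t=12 v=9: → [10,14); WM=9
i=11 t=12 v=6: → [10,14); WM=9
i=12 t=13 v=3: → [10,15); WM=9
i=13 t=15 v=7: → [15,17); WM=9
i=14 t=16 v=8: → [15,18); WM=13
i=15 t=14 v=1: → [10,18); WM=13
i=16 t=15 v=8: → [10,18); WM=13
i=17 t=19 v=6: → [19,21); WM=16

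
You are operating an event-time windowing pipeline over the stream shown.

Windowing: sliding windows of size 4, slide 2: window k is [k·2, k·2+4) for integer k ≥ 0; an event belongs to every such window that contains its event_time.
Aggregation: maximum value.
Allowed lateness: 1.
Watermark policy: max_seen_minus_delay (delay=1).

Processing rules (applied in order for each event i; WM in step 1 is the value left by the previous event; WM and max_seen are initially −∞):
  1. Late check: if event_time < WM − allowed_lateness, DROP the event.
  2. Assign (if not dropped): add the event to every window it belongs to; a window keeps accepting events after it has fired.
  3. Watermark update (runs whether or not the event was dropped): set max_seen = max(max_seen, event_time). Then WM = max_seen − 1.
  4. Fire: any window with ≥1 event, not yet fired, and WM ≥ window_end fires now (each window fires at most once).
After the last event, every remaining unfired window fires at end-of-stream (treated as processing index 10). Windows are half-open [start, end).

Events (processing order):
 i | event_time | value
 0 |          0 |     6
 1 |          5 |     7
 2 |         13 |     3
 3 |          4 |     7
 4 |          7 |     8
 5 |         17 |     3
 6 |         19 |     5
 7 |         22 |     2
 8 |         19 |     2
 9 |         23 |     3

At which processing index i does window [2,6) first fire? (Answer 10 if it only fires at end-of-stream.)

2

i=0 t=0 v=6: → [0,4); WM=-1
i=1 t=5 v=7: → [4,8),[2,6); WM=4; [0,4) fires=6
i=2 t=13 v=3: → [12,16),[10,14); WM=12; [2,6) fires=7 [4,8) fires=7
i=3 t=4 v=7: DROP (t<12-1); WM=12
i=4 t=7 v=8: DROP (t<12-1); WM=12
i=5 t=17 v=3: → [16,20),[14,18); WM=16; [10,14) fires=3 [12,16) fires=3
i=6 t=19 v=5: → [18,22),[16,20); WM=18; [14,18) fires=3
i=7 t=22 v=2: → [22,26),[20,24); WM=21; [16,20) fires=5
i=8 t=19 v=2: DROP (t<21-1); WM=21
i=9 t=23 v=3: → [22,26),[20,24); WM=22; [18,22) fires=5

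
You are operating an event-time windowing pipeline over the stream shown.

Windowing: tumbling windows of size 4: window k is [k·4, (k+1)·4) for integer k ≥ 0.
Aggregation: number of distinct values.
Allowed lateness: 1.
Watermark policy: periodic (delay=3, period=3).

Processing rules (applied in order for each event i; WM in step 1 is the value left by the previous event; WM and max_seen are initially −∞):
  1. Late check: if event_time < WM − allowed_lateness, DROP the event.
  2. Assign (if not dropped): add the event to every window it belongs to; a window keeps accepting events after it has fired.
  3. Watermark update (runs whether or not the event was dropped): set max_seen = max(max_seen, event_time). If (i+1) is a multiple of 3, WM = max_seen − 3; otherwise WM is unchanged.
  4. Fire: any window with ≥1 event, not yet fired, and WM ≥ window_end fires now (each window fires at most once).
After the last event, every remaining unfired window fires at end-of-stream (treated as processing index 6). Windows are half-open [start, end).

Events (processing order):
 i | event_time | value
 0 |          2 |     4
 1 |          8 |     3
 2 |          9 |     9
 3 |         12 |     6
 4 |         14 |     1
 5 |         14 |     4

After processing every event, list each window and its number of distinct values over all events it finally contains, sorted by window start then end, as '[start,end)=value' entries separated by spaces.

i=0 t=2 v=4: → [0,4); WM=−∞
i=1 t=8 v=3: → [8,12); WM=−∞
i=2 t=9 v=9: → [8,12); WM=6; [0,4) fires=1
i=3 t=12 v=6: → [12,16); WM=6
i=4 t=14 v=1: → [12,16); WM=6
i=5 t=14 v=4: → [12,16); WM=11

[0,4)=1 [8,12)=2 [12,16)=3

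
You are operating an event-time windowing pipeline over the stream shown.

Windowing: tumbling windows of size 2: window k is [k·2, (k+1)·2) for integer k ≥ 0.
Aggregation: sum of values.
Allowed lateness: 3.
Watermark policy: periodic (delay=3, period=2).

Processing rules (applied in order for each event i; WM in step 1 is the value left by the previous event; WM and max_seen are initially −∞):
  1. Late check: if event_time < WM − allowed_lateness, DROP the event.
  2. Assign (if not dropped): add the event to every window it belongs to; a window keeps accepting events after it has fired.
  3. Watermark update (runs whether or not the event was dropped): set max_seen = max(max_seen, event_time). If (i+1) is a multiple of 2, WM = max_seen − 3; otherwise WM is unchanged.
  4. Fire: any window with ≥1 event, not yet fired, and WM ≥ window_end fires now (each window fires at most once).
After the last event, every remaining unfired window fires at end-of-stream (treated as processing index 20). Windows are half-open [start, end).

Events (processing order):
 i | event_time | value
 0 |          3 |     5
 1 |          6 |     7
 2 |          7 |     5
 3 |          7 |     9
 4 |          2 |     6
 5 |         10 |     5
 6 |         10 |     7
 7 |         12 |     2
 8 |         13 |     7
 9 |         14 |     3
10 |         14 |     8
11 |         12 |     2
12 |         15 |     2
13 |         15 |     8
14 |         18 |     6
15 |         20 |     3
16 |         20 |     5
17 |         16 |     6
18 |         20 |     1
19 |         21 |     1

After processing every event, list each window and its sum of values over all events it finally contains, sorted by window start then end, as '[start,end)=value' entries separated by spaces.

[2,4)=11 [6,8)=21 [10,12)=12 [12,14)=11 [14,16)=21 [16,18)=6 [18,20)=6 [20,22)=10

i=0 t=3 v=5: → [2,4); WM=−∞
i=1 t=6 v=7: → [6,8); WM=3
i=2 t=7 v=5: → [6,8); WM=3
i=3 t=7 v=9: → [6,8); WM=4; [2,4) fires=5
i=4 t=2 v=6: → [2,4); WM=4
i=5 t=10 v=5: → [10,12); WM=7
i=6 t=10 v=7: → [10,12); WM=7
i=7 t=12 v=2: → [12,14); WM=9; [6,8) fires=21
i=8 t=13 v=7: → [12,14); WM=9
i=9 t=14 v=3: → [14,16); WM=11
i=10 t=14 v=8: → [14,16); WM=11
i=11 t=12 v=2: → [12,14); WM=11
i=12 t=15 v=2: → [14,16); WM=11
i=13 t=15 v=8: → [14,16); WM=12; [10,12) fires=12
i=14 t=18 v=6: → [18,20); WM=12
i=15 t=20 v=3: → [20,22); WM=17; [12,14) fires=11 [14,16) fires=21
i=16 t=20 v=5: → [20,22); WM=17
i=17 t=16 v=6: → [16,18); WM=17
i=18 t=20 v=1: → [20,22); WM=17
i=19 t=21 v=1: → [20,22); WM=18; [16,18) fires=6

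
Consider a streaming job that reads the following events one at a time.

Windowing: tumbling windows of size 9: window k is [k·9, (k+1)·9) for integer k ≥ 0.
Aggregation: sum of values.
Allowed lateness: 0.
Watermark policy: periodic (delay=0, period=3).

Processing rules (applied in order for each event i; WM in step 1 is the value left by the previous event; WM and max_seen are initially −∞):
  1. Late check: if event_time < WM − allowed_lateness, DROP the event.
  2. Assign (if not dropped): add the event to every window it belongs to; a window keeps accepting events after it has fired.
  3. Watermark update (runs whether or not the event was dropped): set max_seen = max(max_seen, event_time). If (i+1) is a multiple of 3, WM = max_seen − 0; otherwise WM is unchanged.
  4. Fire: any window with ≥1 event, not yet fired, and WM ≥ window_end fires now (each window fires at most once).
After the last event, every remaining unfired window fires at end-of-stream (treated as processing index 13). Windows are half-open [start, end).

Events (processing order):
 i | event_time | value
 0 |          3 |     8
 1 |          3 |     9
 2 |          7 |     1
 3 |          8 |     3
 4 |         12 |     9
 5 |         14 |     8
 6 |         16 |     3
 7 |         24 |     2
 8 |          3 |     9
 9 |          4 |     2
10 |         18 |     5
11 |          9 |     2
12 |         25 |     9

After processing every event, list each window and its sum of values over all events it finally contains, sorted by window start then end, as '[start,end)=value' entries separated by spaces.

i=0 t=3 v=8: → [0,9); WM=−∞
i=1 t=3 v=9: → [0,9); WM=−∞
i=2 t=7 v=1: → [0,9); WM=7
i=3 t=8 v=3: → [0,9); WM=7
i=4 t=12 v=9: → [9,18); WM=7
i=5 t=14 v=8: → [9,18); WM=14; [0,9) fires=21
i=6 t=16 v=3: → [9,18); WM=14
i=7 t=24 v=2: → [18,27); WM=14
i=8 t=3 v=9: DROP (t<14-0); WM=24; [9,18) fires=20
i=9 t=4 v=2: DROP (t<24-0); WM=24
i=10 t=18 v=5: DROP (t<24-0); WM=24
i=11 t=9 v=2: DROP (t<24-0); WM=24
i=12 t=25 v=9: → [18,27); WM=24

[0,9)=21 [9,18)=20 [18,27)=11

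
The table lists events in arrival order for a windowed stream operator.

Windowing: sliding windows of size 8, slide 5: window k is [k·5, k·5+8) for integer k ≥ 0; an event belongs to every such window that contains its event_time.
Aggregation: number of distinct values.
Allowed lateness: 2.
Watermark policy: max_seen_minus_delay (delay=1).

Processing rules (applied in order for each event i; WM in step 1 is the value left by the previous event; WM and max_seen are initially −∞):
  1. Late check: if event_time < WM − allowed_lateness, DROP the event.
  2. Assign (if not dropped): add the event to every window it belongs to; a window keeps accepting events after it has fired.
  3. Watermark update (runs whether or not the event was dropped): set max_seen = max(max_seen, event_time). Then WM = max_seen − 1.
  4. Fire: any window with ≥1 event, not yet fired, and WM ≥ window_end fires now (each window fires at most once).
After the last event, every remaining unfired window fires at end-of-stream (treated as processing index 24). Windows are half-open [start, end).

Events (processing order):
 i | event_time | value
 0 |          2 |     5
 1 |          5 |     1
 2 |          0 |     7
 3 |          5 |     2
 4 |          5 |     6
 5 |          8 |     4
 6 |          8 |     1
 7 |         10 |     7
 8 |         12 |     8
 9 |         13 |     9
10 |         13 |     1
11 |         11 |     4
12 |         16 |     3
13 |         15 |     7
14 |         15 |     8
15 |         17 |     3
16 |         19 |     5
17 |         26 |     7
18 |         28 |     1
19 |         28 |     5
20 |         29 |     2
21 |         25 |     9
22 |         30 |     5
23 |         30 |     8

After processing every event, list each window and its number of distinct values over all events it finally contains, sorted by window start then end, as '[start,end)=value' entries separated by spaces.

i=0 t=2 v=5: → [0,8); WM=1
i=1 t=5 v=1: → [5,13),[0,8); WM=4
i=2 t=0 v=7: DROP (t<4-2); WM=4
i=3 t=5 v=2: → [5,13),[0,8); WM=4
i=4 t=5 v=6: → [5,13),[0,8); WM=4
i=5 t=8 v=4: → [5,13); WM=7
i=6 t=8 v=1: → [5,13); WM=7
i=7 t=10 v=7: → [10,18),[5,13); WM=9; [0,8) fires=4
i=8 t=12 v=8: → [10,18),[5,13); WM=11
i=9 t=13 v=9: → [10,18); WM=12
i=10 t=13 v=1: → [10,18); WM=12
i=11 t=11 v=4: → [10,18),[5,13); WM=12
i=12 t=16 v=3: → [15,23),[10,18); WM=15; [5,13) fires=6
i=13 t=15 v=7: → [15,23),[10,18); WM=15
i=14 t=15 v=8: → [15,23),[10,18); WM=15
i=15 t=17 v=3: → [15,23),[10,18); WM=16
i=16 t=19 v=5: → [15,23); WM=18; [10,18) fires=6
i=17 t=26 v=7: → [25,33),[20,28); WM=25; [15,23) fires=4
i=18 t=28 v=1: → [25,33); WM=27
i=19 t=28 v=5: → [25,33); WM=27
i=20 t=29 v=2: → [25,33); WM=28; [20,28) fires=1
i=21 t=25 v=9: DROP (t<28-2); WM=28
i=22 t=30 v=5: → [30,38),[25,33); WM=29
i=23 t=30 v=8: → [30,38),[25,33); WM=29

[0,8)=4 [5,13)=6 [10,18)=6 [15,23)=4 [20,28)=1 [25,33)=5 [30,38)=2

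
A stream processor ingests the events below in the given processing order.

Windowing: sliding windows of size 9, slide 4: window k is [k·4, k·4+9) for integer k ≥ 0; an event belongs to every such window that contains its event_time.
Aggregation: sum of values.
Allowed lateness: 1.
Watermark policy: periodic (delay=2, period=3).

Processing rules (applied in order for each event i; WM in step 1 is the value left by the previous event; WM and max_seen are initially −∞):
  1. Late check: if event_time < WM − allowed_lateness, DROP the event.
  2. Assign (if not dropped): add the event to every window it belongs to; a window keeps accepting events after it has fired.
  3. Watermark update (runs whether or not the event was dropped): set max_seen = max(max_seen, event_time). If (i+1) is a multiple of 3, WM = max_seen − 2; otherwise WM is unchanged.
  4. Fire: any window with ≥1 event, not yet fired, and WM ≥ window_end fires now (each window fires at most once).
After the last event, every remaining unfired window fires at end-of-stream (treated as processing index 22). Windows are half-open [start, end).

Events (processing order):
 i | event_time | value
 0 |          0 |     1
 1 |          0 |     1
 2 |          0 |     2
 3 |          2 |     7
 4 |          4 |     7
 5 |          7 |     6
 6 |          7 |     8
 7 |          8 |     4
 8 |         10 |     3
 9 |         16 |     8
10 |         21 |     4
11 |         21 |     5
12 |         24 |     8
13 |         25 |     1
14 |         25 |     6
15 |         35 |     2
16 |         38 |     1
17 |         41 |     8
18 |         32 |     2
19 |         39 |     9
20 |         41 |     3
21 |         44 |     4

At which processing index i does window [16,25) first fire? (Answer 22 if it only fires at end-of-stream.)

17

i=0 t=0 v=1: → [0,9); WM=−∞
i=1 t=0 v=1: → [0,9); WM=−∞
i=2 t=0 v=2: → [0,9); WM=-2
i=3 t=2 v=7: → [0,9); WM=-2
i=4 t=4 v=7: → [4,13),[0,9); WM=-2
i=5 t=7 v=6: → [4,13),[0,9); WM=5
i=6 t=7 v=8: → [4,13),[0,9); WM=5
i=7 t=8 v=4: → [8,17),[4,13),[0,9); WM=5
i=8 t=10 v=3: → [8,17),[4,13); WM=8
i=9 t=16 v=8: → [16,25),[12,21),[8,17); WM=8
i=10 t=21 v=4: → [20,29),[16,25); WM=8
i=11 t=21 v=5: → [20,29),[16,25); WM=19; [0,9) fires=36 [4,13) fires=28 [8,17) fires=15
i=12 t=24 v=8: → [24,33),[20,29),[16,25); WM=19
i=13 t=25 v=1: → [24,33),[20,29); WM=19
i=14 t=25 v=6: → [24,33),[20,29); WM=23; [12,21) fires=8
i=15 t=35 v=2: → [32,41),[28,37); WM=23
i=16 t=38 v=1: → [36,45),[32,41); WM=23
i=17 t=41 v=8: → [40,49),[36,45); WM=39; [16,25) fires=25 [20,29) fires=24 [24,33) fires=15 [28,37) fires=2
i=18 t=32 v=2: DROP (t<39-1); WM=39
i=19 t=39 v=9: → [36,45),[32,41); WM=39
i=20 t=41 v=3: → [40,49),[36,45); WM=39
i=21 t=44 v=4: → [44,53),[40,49),[36,45); WM=39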